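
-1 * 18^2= -324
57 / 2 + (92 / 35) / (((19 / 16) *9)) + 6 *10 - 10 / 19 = 88.22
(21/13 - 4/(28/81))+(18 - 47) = -3545/91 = -38.96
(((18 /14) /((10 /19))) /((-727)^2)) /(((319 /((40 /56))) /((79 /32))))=13509 /528731955136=0.00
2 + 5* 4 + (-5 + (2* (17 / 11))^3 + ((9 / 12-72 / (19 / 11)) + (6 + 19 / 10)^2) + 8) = 48052556 / 632225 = 76.01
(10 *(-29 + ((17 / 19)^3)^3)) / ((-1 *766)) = 46196776795470 / 123589388249357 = 0.37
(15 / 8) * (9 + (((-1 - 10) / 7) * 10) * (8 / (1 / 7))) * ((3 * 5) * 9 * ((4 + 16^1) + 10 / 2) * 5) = -220471875 / 8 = -27558984.38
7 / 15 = 0.47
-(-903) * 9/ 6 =2709/ 2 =1354.50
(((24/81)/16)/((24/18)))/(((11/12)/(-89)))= -1.35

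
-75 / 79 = -0.95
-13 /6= -2.17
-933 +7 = -926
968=968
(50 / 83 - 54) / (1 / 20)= -1067.95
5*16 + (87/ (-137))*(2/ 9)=32822/ 411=79.86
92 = 92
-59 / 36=-1.64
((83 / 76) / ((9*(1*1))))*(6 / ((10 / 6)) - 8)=-913 / 1710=-0.53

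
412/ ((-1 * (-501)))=412/ 501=0.82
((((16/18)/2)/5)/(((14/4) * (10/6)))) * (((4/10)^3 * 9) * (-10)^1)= -384/4375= -0.09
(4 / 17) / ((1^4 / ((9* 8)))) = 288 / 17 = 16.94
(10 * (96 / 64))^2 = 225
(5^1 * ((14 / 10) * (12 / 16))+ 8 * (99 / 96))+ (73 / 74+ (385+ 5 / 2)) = 29747 / 74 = 401.99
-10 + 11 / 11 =-9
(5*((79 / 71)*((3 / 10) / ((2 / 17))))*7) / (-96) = -9401 / 9088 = -1.03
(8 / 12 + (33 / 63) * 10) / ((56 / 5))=155 / 294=0.53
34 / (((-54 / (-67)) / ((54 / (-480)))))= -1139 / 240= -4.75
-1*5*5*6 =-150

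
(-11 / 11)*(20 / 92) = -5 / 23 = -0.22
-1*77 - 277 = -354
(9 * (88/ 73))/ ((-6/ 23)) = -3036/ 73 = -41.59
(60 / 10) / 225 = 2 / 75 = 0.03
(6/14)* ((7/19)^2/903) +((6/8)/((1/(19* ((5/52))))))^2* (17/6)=7144935353/1343174144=5.32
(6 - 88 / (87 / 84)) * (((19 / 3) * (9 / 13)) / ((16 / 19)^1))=-1240035 / 3016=-411.15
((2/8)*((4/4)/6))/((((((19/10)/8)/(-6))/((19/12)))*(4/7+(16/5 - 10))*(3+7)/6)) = 35/218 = 0.16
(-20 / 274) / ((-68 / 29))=145 / 4658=0.03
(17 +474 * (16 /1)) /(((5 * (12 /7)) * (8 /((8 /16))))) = 53207 /960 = 55.42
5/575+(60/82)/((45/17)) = 0.29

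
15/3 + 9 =14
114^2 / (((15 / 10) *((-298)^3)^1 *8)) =-1083 / 26463592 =-0.00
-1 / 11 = -0.09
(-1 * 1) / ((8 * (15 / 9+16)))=-3 / 424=-0.01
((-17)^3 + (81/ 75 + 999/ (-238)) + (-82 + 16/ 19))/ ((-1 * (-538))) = -9.29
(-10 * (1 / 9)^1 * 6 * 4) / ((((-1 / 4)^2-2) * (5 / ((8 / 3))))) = 2048 / 279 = 7.34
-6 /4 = -3 /2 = -1.50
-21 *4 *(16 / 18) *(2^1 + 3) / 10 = -112 / 3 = -37.33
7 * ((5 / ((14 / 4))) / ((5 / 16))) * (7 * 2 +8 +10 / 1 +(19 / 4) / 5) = 5272 / 5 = 1054.40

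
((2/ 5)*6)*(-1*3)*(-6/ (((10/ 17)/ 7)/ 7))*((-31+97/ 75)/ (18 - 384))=11135544/ 38125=292.08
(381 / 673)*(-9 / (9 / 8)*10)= -30480 / 673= -45.29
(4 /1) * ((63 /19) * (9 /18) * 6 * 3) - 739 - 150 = -14623 /19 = -769.63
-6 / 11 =-0.55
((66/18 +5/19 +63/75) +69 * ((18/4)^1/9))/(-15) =-111919/42750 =-2.62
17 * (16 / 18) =136 / 9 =15.11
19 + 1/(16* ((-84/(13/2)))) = 51059/2688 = 19.00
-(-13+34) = -21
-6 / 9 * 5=-10 / 3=-3.33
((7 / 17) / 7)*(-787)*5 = -231.47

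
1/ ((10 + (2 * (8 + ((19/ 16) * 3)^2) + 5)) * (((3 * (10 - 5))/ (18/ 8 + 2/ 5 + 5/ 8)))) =2096/ 541275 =0.00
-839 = -839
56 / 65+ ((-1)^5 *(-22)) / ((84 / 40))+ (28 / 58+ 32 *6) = 203.82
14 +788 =802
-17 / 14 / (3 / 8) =-68 / 21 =-3.24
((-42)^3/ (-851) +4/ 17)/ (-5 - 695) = -12629/ 101269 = -0.12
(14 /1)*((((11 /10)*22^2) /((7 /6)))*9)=57499.20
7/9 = 0.78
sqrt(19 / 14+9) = sqrt(2030) / 14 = 3.22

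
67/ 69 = 0.97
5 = 5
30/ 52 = 15/ 26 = 0.58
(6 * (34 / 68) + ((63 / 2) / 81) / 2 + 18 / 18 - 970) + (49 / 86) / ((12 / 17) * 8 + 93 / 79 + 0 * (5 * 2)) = -4567034843 / 4729140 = -965.72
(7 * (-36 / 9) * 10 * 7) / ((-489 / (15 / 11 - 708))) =-5078360 / 1793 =-2832.33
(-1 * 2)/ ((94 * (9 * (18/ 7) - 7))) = -7/ 5311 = -0.00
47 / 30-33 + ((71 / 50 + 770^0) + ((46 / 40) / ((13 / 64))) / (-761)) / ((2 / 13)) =-3596111 / 228300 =-15.75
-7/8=-0.88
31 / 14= 2.21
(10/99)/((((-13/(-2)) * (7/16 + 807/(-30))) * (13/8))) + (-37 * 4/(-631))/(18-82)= -1439751299/357595544592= -0.00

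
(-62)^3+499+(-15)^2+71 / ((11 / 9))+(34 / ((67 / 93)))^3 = -438136300007 / 3308393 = -132431.76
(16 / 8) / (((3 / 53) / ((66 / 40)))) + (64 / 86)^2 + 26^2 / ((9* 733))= 7191400819 / 121978530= 58.96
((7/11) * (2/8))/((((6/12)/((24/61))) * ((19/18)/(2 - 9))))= -10584/12749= -0.83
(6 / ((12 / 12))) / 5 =6 / 5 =1.20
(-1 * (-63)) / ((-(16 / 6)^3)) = -1701 / 512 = -3.32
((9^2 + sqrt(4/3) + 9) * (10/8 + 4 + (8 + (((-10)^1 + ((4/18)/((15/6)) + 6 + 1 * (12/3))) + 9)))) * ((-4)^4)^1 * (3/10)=257344 * sqrt(3)/225 + 772032/5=156387.44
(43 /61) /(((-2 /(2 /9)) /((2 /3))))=-0.05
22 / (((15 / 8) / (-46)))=-8096 / 15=-539.73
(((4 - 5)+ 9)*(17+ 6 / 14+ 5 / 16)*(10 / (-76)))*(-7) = 130.72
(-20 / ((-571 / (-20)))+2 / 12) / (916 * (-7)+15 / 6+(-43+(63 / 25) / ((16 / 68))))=91450 / 1103478627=0.00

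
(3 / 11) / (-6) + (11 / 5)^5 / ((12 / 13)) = 23011543 / 412500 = 55.79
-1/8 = -0.12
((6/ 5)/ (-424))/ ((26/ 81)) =-0.01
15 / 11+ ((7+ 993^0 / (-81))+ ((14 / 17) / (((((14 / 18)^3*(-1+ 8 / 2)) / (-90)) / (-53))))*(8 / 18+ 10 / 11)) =2801971673 / 742203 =3775.21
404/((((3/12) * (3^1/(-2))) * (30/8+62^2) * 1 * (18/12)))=-25856/138519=-0.19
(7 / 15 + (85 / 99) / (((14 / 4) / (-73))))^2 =3652147489 / 12006225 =304.19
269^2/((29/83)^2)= 498494929/841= 592740.70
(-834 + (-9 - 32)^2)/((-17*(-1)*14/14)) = 49.82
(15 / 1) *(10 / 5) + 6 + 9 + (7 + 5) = 57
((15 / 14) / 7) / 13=15 / 1274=0.01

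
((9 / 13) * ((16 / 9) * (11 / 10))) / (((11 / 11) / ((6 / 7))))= 528 / 455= 1.16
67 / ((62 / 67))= 4489 / 62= 72.40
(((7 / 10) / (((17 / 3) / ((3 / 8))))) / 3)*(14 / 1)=147 / 680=0.22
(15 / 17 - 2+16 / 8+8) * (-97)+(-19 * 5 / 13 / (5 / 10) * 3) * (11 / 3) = -225941 / 221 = -1022.36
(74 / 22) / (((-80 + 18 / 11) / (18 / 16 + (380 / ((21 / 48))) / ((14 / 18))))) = -16213437 / 337904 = -47.98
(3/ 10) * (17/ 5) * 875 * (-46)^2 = 1888530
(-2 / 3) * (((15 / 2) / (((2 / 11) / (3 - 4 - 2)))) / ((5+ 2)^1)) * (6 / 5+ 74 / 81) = 4708 / 189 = 24.91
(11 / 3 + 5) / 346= 13 / 519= 0.03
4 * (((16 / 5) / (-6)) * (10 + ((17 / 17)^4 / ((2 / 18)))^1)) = -40.53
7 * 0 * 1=0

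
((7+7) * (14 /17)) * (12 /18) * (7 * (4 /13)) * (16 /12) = 43904 /1989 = 22.07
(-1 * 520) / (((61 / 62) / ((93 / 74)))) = -1499160 / 2257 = -664.23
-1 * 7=-7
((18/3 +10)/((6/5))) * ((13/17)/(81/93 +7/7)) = 8060/1479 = 5.45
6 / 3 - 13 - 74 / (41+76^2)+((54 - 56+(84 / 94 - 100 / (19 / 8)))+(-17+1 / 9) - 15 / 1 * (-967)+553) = 233551791383 / 15583743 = 14986.89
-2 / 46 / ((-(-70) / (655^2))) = -266.48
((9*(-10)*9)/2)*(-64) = 25920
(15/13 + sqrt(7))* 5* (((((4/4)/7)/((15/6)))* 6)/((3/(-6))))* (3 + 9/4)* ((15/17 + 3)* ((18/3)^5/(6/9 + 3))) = -2519424* sqrt(7)/17 - 37791360/221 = -563105.71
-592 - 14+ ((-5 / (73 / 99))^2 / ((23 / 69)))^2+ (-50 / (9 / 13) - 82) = 4668716535703 / 255584169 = 18266.85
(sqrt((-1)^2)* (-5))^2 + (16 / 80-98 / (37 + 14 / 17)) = 72688 / 3215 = 22.61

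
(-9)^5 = -59049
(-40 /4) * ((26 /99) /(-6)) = 0.44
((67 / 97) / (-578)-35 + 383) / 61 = 19510901 / 3420026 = 5.70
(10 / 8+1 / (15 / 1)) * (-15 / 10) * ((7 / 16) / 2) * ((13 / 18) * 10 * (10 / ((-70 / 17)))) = 17459 / 2304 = 7.58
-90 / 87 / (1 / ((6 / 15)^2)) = -24 / 145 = -0.17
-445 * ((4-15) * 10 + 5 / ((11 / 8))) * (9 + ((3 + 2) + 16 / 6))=8677500 / 11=788863.64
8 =8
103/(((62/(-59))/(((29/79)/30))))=-176233/146940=-1.20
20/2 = 10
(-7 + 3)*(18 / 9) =-8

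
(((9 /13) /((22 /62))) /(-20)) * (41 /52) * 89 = -1018071 /148720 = -6.85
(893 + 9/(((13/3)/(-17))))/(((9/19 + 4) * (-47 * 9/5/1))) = -211850/93483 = -2.27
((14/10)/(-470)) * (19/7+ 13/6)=-0.01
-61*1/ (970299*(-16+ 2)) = 61/ 13584186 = 0.00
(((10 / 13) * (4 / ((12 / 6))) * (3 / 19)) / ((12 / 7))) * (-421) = -14735 / 247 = -59.66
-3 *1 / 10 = -3 / 10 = -0.30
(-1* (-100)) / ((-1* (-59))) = 100 / 59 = 1.69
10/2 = 5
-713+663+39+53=42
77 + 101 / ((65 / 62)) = 11267 / 65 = 173.34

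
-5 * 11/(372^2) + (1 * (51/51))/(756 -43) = 3199/3182832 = 0.00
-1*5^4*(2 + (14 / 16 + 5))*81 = -3189375 / 8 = -398671.88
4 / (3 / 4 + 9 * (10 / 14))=112 / 201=0.56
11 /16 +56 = 907 /16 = 56.69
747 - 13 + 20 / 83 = 60942 / 83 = 734.24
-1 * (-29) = 29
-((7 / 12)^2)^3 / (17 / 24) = -117649 / 2115072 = -0.06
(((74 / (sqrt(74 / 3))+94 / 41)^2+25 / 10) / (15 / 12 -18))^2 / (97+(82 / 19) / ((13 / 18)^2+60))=3.26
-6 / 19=-0.32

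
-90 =-90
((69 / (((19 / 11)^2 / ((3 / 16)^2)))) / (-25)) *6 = -225423 / 1155200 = -0.20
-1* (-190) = 190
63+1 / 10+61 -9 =1151 / 10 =115.10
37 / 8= 4.62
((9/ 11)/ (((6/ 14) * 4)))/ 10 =21/ 440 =0.05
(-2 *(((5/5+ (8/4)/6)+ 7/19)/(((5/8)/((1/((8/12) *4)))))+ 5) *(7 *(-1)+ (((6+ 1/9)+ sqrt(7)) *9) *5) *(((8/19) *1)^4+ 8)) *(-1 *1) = 10776452544 *sqrt(7)/2476099+ 320898809088/12380495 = 37434.52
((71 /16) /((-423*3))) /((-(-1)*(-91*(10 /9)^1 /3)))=71 /684320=0.00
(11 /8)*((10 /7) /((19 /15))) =825 /532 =1.55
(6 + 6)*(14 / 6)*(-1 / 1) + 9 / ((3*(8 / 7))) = -25.38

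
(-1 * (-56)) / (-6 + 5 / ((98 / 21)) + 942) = 784 / 13119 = 0.06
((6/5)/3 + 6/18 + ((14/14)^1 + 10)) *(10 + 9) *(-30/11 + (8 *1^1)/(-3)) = -54112/45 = -1202.49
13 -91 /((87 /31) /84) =-78611 /29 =-2710.72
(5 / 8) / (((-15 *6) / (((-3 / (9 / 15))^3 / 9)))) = 125 / 1296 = 0.10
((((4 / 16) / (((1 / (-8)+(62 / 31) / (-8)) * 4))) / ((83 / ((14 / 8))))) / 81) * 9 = -7 / 17928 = -0.00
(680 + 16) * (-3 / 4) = -522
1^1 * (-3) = -3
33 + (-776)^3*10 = -4672885727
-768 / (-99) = 256 / 33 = 7.76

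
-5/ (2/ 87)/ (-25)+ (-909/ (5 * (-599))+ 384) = 393.00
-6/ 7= -0.86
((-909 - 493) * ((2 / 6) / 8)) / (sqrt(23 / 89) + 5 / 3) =-311945 / 8072 + 2103 * sqrt(2047) / 8072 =-26.86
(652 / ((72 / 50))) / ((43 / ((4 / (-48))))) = -4075 / 4644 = -0.88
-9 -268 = -277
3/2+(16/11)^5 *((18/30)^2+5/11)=602629123/88578050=6.80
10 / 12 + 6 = 41 / 6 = 6.83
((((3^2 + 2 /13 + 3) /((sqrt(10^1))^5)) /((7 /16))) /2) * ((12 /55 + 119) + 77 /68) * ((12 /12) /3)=1.76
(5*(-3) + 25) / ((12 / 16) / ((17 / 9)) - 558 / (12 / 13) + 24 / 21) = -4760 / 287009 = -0.02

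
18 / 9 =2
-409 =-409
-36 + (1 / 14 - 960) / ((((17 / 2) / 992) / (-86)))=1146503684 / 119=9634484.74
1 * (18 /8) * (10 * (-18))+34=-371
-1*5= -5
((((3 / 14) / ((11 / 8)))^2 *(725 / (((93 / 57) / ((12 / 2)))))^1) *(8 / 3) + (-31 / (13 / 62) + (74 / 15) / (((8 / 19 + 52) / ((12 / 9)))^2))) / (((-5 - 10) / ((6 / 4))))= -248319925192894 / 99997458786225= -2.48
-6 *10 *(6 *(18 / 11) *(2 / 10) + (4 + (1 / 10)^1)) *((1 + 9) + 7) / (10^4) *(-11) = 34017 / 5000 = 6.80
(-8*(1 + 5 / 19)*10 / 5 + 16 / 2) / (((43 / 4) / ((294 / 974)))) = -136416 / 397879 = -0.34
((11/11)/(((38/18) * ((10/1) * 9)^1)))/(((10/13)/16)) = 0.11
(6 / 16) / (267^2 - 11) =3 / 570224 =0.00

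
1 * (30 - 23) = 7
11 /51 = 0.22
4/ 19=0.21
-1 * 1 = -1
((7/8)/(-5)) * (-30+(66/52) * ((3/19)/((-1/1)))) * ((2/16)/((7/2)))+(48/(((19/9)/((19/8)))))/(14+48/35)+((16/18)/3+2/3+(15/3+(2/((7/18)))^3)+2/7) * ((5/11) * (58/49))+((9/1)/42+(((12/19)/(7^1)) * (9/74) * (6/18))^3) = 156154748781318648198457/1940699236834502464320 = 80.46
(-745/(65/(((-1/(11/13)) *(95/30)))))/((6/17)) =48127/396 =121.53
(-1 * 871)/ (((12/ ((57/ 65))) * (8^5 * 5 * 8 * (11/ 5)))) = -1273/ 57671680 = -0.00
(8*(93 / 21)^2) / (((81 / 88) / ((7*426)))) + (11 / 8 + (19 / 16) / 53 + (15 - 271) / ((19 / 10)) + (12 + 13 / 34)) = 26307489615311 / 51767856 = 508181.94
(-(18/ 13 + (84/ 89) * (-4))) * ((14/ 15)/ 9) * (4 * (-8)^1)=-413056/ 52065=-7.93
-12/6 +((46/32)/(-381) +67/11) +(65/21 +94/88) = 8.25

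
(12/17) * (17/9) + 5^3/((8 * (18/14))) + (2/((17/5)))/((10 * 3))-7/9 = 1731/136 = 12.73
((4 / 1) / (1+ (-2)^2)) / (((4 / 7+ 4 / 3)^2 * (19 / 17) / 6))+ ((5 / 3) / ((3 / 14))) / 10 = 1.96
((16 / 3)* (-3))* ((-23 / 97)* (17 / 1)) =6256 / 97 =64.49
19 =19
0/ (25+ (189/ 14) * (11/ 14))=0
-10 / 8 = -5 / 4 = -1.25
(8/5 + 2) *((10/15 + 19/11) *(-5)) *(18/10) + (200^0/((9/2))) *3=-12688/165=-76.90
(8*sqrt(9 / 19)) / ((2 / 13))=156*sqrt(19) / 19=35.79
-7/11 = -0.64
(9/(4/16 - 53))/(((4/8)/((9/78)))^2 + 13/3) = -81/10972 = -0.01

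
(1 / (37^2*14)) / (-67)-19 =-24398319 / 1284122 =-19.00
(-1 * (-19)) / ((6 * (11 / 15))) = 95 / 22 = 4.32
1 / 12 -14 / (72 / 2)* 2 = -25 / 36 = -0.69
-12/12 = -1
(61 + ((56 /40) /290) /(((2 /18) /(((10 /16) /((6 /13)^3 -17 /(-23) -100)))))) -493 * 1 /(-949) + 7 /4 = 63.27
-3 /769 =-0.00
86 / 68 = 43 / 34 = 1.26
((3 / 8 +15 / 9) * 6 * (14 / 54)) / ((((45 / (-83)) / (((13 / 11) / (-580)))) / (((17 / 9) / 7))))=898807 / 279061200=0.00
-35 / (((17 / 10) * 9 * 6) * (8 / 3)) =-175 / 1224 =-0.14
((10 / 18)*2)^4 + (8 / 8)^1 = 16561 / 6561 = 2.52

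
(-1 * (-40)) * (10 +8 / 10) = 432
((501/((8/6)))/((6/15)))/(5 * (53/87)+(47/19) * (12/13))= 161489835/916184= 176.26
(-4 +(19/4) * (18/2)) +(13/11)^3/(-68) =38.73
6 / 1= 6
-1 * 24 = -24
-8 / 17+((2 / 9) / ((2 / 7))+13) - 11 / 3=1475 / 153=9.64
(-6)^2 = 36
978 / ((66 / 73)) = 11899 / 11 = 1081.73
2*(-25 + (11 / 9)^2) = -3808 / 81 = -47.01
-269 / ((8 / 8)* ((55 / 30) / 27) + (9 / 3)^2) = -43578 / 1469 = -29.67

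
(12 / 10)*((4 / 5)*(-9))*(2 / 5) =-3.46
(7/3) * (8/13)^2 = 448/507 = 0.88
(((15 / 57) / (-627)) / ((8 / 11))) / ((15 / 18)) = -0.00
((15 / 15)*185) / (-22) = -185 / 22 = -8.41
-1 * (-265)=265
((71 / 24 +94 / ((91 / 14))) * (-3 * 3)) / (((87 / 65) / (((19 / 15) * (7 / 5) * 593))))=-85730603 / 696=-123176.15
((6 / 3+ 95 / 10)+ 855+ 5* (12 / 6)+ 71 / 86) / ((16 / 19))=716775 / 688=1041.82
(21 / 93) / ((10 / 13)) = 91 / 310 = 0.29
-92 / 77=-1.19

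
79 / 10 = 7.90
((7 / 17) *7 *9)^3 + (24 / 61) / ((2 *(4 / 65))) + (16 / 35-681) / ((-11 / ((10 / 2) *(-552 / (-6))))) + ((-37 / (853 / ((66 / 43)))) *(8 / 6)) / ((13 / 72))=45918.75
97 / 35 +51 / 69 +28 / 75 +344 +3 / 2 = 349.38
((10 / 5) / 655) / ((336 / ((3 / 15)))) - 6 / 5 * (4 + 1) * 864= -2852236799 / 550200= -5184.00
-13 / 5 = -2.60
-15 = -15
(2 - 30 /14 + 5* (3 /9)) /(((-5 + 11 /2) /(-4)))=-256 /21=-12.19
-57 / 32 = -1.78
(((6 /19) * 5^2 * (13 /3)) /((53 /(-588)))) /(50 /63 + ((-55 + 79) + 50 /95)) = -6019650 /401581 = -14.99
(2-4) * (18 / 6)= -6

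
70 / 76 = 35 / 38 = 0.92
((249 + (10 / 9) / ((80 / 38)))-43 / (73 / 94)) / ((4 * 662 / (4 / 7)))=510247 / 12178152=0.04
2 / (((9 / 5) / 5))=5.56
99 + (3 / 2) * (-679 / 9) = -85 / 6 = -14.17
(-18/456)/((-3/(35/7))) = 5/76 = 0.07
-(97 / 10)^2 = -9409 / 100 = -94.09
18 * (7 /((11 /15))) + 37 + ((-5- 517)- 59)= -4094 /11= -372.18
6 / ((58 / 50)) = 150 / 29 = 5.17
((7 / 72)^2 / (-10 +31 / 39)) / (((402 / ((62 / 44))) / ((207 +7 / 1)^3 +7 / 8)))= -516073093991 / 14630381568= -35.27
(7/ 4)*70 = 245/ 2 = 122.50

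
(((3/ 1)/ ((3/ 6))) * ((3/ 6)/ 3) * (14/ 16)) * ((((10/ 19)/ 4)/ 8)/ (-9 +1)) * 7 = -245/ 19456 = -0.01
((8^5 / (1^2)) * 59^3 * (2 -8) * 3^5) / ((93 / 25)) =-81767787724800 / 31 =-2637670571767.74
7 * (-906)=-6342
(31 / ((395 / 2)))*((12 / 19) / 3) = 248 / 7505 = 0.03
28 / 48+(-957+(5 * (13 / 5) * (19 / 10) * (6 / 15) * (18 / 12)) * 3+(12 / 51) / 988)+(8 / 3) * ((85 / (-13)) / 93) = -106859574709 / 117152100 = -912.14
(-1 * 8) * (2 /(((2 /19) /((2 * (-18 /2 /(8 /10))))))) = 3420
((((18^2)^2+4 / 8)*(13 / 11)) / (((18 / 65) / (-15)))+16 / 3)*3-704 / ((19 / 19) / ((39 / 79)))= -70078215023 / 3476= -20160591.20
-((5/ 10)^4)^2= -1/ 256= -0.00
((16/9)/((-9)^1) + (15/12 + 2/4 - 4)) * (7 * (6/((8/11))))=-61061/432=-141.34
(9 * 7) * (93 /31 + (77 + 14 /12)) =10227 /2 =5113.50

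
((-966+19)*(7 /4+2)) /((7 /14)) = -14205 /2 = -7102.50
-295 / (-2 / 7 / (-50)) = -51625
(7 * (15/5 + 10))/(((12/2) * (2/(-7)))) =-637/12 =-53.08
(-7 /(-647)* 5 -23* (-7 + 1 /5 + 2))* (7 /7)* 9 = 3215871 /3235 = 994.09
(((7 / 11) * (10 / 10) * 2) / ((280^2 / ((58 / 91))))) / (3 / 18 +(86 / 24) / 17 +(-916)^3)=-1479 / 109862304767114900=-0.00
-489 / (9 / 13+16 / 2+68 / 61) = -49.86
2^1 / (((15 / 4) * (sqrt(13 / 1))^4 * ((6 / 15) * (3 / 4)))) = 16 / 1521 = 0.01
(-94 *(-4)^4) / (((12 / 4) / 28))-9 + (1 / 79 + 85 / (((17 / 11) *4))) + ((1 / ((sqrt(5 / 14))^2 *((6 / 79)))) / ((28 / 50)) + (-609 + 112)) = -71107501 / 316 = -225023.74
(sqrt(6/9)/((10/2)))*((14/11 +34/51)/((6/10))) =64*sqrt(6)/297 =0.53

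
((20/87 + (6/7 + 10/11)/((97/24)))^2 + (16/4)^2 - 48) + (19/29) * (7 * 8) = 2167968960760/422243938809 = 5.13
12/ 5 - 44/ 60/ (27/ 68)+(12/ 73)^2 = 1252016/ 2158245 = 0.58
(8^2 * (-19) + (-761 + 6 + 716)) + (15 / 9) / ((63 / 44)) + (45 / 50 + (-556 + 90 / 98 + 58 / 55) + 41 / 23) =-1208456395 / 669438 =-1805.18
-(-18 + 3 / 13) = 231 / 13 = 17.77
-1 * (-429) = 429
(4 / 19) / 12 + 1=58 / 57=1.02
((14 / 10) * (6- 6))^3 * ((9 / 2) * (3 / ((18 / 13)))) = 0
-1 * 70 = -70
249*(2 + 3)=1245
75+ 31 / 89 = 6706 / 89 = 75.35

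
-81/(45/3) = -27/5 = -5.40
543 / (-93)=-181 / 31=-5.84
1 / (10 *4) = 1 / 40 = 0.02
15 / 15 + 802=803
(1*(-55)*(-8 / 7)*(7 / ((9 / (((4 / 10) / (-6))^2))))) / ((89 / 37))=3256 / 36045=0.09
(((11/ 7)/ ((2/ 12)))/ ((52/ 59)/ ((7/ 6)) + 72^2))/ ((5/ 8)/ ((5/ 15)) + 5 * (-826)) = -118/ 267865775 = -0.00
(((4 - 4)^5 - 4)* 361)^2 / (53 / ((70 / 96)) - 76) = -18244940 / 29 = -629135.86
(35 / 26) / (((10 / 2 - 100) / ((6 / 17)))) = -21 / 4199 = -0.01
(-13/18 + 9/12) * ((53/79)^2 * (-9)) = -2809/24964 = -0.11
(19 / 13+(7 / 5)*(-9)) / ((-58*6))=181 / 5655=0.03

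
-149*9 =-1341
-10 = -10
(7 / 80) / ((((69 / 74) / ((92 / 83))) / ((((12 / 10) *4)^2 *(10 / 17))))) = 49728 / 35275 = 1.41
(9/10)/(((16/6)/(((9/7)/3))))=81/560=0.14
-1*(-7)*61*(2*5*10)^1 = 42700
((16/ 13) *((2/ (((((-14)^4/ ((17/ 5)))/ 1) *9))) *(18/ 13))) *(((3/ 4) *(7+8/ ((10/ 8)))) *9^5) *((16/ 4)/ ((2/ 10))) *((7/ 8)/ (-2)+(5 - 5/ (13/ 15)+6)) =201165121701/ 105499940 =1906.78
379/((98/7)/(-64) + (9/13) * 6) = 157664/1637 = 96.31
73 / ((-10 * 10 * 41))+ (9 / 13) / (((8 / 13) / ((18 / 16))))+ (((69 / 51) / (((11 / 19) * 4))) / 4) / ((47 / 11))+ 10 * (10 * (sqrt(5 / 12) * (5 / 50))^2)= 267104329 / 157243200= 1.70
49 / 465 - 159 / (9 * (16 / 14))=-57113 / 3720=-15.35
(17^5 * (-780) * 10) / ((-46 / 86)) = 476220037800 / 23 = 20705219034.78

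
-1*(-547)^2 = -299209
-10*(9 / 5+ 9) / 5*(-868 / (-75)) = -31248 / 125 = -249.98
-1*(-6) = 6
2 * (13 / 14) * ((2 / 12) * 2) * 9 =5.57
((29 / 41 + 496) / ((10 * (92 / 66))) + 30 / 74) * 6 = 15089139 / 69782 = 216.23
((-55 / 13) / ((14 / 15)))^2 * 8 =1361250 / 8281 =164.38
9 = 9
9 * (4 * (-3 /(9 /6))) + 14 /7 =-70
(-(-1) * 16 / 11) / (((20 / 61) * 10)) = 122 / 275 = 0.44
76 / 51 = 1.49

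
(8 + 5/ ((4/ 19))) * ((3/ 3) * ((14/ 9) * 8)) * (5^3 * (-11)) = -4889500/ 9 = -543277.78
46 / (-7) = -46 / 7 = -6.57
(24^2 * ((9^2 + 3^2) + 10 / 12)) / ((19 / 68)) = 3557760 / 19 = 187250.53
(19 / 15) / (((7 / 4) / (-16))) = -1216 / 105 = -11.58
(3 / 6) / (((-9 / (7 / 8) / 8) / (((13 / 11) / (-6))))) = 91 / 1188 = 0.08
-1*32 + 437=405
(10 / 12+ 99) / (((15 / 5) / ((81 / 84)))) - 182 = -8395 / 56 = -149.91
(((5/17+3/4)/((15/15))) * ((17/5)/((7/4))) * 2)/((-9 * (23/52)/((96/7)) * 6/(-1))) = 118144/50715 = 2.33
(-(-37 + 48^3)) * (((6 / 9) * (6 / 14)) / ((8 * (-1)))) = 110555 / 28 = 3948.39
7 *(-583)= -4081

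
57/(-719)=-57/719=-0.08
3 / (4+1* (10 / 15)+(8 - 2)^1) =9 / 32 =0.28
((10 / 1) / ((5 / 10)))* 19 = 380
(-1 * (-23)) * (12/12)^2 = 23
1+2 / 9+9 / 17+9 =1645 / 153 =10.75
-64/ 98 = -32/ 49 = -0.65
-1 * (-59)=59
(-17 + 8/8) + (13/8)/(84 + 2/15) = -161341/10096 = -15.98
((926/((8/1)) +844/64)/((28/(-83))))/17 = -171229/7616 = -22.48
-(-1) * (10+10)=20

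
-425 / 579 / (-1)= 425 / 579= 0.73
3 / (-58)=-3 / 58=-0.05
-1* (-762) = 762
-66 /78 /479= -11 /6227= -0.00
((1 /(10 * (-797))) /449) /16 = -1 /57256480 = -0.00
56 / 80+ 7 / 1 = 77 / 10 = 7.70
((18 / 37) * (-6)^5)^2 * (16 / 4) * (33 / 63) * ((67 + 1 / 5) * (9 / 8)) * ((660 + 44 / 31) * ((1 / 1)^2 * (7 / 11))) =202454131398672384 / 212195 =954094730783.82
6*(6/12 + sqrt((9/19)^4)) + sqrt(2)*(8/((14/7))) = 1569/361 + 4*sqrt(2) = 10.00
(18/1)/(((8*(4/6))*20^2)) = 27/3200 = 0.01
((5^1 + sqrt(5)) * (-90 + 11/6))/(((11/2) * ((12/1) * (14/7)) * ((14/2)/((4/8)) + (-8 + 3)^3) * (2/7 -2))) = -18515/1054944 -3703 * sqrt(5)/1054944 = -0.03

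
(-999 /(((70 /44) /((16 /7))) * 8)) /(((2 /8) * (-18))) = 9768 /245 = 39.87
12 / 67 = 0.18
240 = 240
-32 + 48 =16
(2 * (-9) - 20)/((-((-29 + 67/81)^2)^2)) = 817887699/13559153105288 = 0.00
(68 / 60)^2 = 289 / 225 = 1.28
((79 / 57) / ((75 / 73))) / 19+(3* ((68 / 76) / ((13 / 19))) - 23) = -19.01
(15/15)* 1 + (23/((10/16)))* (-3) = -109.40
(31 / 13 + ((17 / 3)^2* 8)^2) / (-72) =-69491983 / 75816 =-916.59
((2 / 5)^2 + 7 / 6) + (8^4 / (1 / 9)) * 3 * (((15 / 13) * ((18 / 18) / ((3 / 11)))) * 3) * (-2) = -5474301413 / 1950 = -2807334.06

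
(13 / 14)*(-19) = -247 / 14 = -17.64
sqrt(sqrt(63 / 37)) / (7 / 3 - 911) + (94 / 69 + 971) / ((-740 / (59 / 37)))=-3958487 / 1889220 - 3 * sqrt(3) * 37^(3 / 4) * 7^(1 / 4) / 100862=-2.10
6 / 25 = 0.24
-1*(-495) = 495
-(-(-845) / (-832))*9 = 585 / 64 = 9.14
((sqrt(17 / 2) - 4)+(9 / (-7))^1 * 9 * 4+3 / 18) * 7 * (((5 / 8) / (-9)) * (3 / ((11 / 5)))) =52625 / 1584 - 175 * sqrt(34) / 528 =31.29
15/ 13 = 1.15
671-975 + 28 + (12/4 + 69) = -204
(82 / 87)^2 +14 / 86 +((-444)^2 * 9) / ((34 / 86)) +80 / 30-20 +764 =24834545669219 / 5532939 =4488490.78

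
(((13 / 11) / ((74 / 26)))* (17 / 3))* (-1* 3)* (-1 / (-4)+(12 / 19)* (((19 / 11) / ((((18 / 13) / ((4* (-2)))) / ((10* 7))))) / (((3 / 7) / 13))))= 94471.47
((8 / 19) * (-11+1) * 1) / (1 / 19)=-80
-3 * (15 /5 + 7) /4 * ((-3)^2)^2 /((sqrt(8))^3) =-1215 * sqrt(2) /64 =-26.85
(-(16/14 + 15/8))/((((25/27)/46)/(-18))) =944541/350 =2698.69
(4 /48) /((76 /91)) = 91 /912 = 0.10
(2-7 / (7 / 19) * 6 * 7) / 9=-796 / 9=-88.44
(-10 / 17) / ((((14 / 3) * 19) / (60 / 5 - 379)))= 5505 / 2261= 2.43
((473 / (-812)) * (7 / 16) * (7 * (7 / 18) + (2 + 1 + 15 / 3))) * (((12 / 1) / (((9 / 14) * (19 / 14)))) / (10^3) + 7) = -4561985197 / 238032000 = -19.17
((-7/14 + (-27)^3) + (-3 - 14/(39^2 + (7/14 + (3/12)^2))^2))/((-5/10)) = 23335551258493/592679025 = 39373.00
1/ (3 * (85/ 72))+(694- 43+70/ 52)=1442309/ 2210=652.63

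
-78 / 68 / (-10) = 0.11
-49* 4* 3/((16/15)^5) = -111628125/262144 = -425.83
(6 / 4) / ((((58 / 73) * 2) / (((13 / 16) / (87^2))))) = 949 / 9365376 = 0.00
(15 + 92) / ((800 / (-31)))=-3317 / 800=-4.15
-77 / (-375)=0.21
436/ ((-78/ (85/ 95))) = -3706/ 741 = -5.00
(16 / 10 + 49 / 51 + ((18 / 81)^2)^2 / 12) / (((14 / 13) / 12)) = 111401498 / 3903795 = 28.54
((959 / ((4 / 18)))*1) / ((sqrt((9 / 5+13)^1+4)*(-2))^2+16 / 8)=43155 / 772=55.90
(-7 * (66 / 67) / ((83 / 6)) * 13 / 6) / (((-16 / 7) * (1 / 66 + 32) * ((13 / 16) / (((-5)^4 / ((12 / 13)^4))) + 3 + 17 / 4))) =952527200625 / 467968907292937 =0.00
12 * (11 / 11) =12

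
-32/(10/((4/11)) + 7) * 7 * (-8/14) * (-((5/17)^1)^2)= -6400/19941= -0.32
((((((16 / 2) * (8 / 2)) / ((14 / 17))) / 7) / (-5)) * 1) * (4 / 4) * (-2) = 544 / 245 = 2.22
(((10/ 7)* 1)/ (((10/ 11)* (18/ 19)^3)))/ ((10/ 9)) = 75449/ 45360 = 1.66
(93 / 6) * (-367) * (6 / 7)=-34131 / 7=-4875.86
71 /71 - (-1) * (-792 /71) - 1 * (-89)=5598 /71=78.85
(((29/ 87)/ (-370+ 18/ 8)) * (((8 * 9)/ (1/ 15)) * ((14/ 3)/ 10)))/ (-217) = 96/ 45601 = 0.00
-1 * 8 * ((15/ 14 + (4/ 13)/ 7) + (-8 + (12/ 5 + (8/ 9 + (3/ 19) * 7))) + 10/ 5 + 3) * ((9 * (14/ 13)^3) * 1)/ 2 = -306159056/ 2713295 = -112.84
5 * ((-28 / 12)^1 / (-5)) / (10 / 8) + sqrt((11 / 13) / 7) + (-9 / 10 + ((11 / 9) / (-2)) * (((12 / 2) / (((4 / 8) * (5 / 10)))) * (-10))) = sqrt(1001) / 91 + 4429 / 30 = 147.98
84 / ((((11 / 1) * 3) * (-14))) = -2 / 11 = -0.18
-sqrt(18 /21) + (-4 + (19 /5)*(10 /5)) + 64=338 /5-sqrt(42) /7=66.67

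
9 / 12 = 3 / 4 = 0.75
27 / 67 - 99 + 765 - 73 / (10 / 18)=179226 / 335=535.00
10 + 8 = 18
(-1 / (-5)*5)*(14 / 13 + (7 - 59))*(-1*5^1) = 3310 / 13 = 254.62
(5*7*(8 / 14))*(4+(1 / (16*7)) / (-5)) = 79.96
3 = 3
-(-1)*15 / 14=15 / 14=1.07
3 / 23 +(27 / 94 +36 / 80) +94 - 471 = -8131981 / 21620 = -376.13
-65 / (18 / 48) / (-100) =26 / 15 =1.73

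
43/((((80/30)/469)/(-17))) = -1028517/8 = -128564.62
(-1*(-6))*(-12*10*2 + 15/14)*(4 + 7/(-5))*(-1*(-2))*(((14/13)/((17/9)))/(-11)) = 72252/187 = 386.37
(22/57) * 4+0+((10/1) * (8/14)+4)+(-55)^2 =1211467/399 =3036.26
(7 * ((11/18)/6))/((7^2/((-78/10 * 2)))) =-143/630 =-0.23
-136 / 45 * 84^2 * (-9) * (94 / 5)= 90203904 / 25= 3608156.16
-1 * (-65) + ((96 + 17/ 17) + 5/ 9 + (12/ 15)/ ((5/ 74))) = 39239/ 225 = 174.40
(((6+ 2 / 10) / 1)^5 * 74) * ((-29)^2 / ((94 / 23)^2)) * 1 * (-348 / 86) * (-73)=2992981096094494893 / 296834375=10083000313.20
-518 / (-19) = 518 / 19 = 27.26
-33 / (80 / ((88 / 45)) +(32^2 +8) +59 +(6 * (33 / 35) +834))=-12705 / 759053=-0.02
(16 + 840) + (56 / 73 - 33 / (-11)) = 859.77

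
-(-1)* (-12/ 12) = -1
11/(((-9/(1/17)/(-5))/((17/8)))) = 55/72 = 0.76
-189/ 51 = -63/ 17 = -3.71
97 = 97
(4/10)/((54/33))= 11/45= 0.24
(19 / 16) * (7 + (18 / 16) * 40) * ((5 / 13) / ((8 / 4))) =95 / 8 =11.88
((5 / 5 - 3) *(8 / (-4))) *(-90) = -360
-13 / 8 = -1.62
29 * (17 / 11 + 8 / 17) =10933 / 187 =58.47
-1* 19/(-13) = 19/13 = 1.46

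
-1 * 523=-523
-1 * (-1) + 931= 932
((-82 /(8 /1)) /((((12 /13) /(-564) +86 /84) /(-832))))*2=437691072 /26231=16686.02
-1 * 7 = -7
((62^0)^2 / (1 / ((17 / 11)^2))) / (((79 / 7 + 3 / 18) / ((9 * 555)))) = 1638630 / 1573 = 1041.72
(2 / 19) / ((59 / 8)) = 0.01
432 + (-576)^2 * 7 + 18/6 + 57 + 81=2323005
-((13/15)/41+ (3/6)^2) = -667/2460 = -0.27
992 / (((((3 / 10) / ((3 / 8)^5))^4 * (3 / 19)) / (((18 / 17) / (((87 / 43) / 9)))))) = 6132624203064375 / 555068654073413632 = 0.01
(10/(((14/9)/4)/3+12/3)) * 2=1080/223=4.84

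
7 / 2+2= 11 / 2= 5.50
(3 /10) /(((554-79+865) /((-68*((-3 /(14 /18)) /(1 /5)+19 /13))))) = 0.27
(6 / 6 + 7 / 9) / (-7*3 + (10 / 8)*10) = -32 / 153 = -0.21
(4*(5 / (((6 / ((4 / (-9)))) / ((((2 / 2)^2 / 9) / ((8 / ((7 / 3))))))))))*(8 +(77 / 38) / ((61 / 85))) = -292705 / 563274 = -0.52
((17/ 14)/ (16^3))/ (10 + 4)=17/ 802816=0.00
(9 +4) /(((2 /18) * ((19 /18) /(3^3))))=56862 /19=2992.74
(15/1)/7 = 15/7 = 2.14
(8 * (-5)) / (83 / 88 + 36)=-3520 / 3251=-1.08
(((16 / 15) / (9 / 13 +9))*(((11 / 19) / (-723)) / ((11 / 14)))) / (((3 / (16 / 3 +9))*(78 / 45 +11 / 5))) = -8944 / 65649123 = -0.00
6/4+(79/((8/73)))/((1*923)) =16843/7384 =2.28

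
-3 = -3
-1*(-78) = 78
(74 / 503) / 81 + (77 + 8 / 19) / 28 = 59972321 / 21675276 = 2.77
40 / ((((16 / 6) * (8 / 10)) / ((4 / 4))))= 18.75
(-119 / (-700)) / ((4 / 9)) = 153 / 400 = 0.38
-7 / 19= -0.37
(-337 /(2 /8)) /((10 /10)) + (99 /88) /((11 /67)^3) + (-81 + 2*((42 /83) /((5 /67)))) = -1161.22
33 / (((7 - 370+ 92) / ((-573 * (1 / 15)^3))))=2101 / 101625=0.02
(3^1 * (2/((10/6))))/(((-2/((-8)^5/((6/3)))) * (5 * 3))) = 49152/25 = 1966.08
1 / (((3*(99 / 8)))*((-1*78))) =-4 / 11583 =-0.00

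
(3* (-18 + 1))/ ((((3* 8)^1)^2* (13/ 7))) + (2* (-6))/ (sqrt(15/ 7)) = -4* sqrt(105)/ 5-119/ 2496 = -8.25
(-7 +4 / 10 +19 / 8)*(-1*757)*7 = 895531 / 40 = 22388.28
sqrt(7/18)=sqrt(14)/6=0.62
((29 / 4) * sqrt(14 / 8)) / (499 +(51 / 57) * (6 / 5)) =2755 * sqrt(7) / 380056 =0.02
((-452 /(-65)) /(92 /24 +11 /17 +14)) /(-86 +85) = -46104 /122525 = -0.38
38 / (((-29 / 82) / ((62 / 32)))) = -24149 / 116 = -208.18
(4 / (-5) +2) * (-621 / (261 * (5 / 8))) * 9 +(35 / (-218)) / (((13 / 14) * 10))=-84511397 / 2054650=-41.13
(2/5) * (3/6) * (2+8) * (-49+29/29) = -96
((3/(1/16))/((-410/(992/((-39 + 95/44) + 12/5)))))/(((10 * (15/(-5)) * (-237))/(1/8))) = 21824/368128545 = 0.00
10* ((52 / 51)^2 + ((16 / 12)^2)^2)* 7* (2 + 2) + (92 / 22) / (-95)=28767355186 / 24462405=1175.98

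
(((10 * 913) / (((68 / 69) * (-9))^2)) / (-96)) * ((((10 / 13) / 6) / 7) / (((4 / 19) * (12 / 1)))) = -229414075 / 26176131072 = -0.01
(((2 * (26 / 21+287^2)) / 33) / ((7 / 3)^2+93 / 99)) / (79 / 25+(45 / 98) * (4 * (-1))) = 302710625 / 512236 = 590.96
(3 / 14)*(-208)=-312 / 7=-44.57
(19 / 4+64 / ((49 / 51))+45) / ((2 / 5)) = 114035 / 392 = 290.91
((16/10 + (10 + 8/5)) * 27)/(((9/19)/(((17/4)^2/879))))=181203/11720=15.46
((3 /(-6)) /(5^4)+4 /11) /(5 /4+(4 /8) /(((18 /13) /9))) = 1663 /20625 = 0.08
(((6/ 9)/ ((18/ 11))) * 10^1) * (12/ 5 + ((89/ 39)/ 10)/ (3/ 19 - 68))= 13252943/ 1357317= 9.76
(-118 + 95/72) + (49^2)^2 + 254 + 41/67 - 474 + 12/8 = 27807786065/4824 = 5764466.43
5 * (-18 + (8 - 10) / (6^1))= -275 / 3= -91.67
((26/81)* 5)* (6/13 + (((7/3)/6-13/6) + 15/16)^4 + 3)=110679208865/17414258688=6.36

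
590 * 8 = 4720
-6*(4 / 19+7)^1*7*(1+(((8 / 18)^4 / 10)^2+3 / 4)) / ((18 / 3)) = -7224378800849 / 81788769900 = -88.33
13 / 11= 1.18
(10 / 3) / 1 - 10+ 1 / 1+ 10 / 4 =-19 / 6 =-3.17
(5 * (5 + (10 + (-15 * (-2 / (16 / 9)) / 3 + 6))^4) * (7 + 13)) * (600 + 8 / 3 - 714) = -1246607016725 / 512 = -2434779329.54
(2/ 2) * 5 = 5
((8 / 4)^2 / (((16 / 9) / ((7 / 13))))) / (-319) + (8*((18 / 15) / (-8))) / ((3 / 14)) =-464779 / 82940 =-5.60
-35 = -35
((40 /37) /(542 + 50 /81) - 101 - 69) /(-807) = 34556855 /164045346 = 0.21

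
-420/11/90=-14/33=-0.42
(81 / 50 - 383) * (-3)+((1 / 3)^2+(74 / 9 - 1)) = 1151.47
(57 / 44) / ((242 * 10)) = 57 / 106480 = 0.00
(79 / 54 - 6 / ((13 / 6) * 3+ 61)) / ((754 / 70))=2597 / 20358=0.13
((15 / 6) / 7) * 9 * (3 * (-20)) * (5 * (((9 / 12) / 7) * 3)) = -30375 / 98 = -309.95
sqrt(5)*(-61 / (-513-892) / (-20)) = -61*sqrt(5) / 28100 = -0.00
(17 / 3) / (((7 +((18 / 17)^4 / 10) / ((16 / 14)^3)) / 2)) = 908708480 / 568012389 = 1.60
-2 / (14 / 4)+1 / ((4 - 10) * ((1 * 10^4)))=-240007 / 420000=-0.57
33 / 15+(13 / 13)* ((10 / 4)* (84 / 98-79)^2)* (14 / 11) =7481072 / 385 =19431.36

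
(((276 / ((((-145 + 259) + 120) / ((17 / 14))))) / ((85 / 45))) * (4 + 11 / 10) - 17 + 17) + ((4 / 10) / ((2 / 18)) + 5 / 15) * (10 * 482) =51767717 / 2730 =18962.53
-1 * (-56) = 56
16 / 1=16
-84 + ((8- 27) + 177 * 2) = 251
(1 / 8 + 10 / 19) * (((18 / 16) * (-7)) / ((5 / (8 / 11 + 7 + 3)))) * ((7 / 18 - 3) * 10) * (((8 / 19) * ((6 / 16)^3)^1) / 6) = 1572291 / 1478656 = 1.06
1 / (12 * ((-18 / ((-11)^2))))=-121 / 216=-0.56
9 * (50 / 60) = 15 / 2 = 7.50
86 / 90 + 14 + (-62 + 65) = 808 / 45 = 17.96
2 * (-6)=-12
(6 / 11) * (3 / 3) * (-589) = -3534 / 11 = -321.27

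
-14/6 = -7/3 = -2.33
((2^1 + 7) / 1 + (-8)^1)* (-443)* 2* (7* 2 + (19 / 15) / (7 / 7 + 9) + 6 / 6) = -1005167 / 75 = -13402.23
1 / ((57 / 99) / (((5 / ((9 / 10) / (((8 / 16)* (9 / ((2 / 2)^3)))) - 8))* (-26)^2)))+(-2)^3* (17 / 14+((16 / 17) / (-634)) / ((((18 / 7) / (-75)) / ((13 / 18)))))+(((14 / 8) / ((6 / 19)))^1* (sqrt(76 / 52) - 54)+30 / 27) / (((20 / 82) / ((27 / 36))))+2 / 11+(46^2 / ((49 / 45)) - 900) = -151614546613433 / 238415395680+5453* sqrt(247) / 4160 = -615.32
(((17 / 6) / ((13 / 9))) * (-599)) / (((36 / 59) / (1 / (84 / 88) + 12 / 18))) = -600797 / 182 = -3301.08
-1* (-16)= 16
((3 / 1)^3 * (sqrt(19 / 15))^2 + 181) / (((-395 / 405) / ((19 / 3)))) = -551988 / 395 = -1397.44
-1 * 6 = -6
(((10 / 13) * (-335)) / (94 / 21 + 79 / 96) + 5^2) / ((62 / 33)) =-12032625 / 956722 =-12.58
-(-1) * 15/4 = 15/4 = 3.75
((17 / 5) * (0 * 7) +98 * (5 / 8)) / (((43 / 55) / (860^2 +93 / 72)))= 239187057725 / 4128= 57942601.19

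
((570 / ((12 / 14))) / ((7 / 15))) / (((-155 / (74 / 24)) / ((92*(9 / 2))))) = -727605 / 62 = -11735.56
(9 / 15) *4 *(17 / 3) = 68 / 5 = 13.60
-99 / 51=-1.94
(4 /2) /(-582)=-1 /291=-0.00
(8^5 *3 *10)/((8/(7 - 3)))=491520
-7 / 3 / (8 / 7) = -49 / 24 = -2.04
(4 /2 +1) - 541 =-538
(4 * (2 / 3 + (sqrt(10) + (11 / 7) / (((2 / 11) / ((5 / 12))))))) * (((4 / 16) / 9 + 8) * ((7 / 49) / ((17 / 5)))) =85 * sqrt(10) / 63 + 20315 / 3528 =10.02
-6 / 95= -0.06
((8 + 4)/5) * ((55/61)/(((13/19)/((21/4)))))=16.60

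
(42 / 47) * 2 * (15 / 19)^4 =4252500 / 6125087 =0.69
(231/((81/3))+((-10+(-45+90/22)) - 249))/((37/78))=-749944/1221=-614.20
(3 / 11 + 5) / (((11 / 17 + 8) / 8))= 7888 / 1617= 4.88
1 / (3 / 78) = 26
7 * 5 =35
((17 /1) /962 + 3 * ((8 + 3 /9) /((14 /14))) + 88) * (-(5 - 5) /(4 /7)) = 0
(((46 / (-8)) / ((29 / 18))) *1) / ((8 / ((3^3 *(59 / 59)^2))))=-5589 / 464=-12.05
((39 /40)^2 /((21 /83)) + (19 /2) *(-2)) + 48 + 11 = 490081 /11200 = 43.76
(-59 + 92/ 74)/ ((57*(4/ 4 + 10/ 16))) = -17096/ 27417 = -0.62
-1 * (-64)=64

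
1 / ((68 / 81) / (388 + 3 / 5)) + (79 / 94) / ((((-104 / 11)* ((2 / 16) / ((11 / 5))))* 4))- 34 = 178033203 / 415480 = 428.50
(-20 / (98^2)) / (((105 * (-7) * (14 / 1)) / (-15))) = -5 / 1647086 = -0.00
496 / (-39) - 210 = -222.72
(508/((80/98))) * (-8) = -24892/5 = -4978.40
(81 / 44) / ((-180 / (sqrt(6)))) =-9 * sqrt(6) / 880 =-0.03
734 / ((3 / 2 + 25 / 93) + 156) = 136524 / 29345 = 4.65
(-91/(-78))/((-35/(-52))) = 26/15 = 1.73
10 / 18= 5 / 9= 0.56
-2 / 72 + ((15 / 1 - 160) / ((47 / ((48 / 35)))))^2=69647663 / 3896676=17.87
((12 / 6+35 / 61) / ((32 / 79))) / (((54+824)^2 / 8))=12403 / 188095696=0.00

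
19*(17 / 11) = 323 / 11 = 29.36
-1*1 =-1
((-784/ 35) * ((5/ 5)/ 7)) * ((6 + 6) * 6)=-1152/ 5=-230.40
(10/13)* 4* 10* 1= 400/13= 30.77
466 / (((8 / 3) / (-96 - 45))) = -24639.75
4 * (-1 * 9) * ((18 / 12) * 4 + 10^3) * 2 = -72432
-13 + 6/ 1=-7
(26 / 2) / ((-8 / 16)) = -26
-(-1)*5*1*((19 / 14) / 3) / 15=19 / 126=0.15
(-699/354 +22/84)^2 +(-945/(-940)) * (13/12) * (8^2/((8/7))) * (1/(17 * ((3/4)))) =9465036778/1226561679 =7.72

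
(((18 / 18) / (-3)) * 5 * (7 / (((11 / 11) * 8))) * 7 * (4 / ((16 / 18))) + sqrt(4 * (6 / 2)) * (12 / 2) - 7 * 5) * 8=-1295 / 2 + 96 * sqrt(3)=-481.22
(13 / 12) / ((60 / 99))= 143 / 80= 1.79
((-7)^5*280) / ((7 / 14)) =-9411920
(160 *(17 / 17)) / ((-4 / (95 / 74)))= -1900 / 37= -51.35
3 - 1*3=0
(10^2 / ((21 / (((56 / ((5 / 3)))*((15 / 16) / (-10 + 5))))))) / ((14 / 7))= -15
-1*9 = -9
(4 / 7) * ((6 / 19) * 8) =192 / 133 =1.44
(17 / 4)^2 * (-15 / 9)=-30.10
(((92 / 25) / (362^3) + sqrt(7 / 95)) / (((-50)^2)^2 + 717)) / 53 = 23 / 98222602116887050 + sqrt(665) / 31472360095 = 0.00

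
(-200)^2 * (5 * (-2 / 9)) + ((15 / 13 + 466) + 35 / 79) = -406478002 / 9243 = -43976.85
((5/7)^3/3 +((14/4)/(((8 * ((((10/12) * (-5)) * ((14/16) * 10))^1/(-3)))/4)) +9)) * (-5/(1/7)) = -324.29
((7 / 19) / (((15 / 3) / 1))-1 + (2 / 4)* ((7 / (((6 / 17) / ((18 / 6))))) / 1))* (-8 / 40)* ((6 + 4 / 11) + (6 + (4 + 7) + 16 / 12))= -142.37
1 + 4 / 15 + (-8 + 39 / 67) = -6182 / 1005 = -6.15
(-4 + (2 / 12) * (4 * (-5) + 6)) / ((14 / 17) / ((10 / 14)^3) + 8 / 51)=-40375 / 15406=-2.62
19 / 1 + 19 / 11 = 228 / 11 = 20.73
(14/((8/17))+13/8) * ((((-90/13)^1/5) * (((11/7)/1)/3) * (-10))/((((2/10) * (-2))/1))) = -207075/364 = -568.89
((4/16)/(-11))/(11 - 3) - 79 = -27809/352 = -79.00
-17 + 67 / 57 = -902 / 57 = -15.82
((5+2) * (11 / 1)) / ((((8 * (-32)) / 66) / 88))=-27951 / 16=-1746.94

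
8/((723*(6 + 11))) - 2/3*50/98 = -204458/602259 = -0.34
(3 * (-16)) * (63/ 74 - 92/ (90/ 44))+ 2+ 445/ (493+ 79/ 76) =44197997086/ 20838585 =2120.97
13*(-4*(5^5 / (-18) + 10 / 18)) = 80990 / 9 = 8998.89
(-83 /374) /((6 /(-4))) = 83 /561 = 0.15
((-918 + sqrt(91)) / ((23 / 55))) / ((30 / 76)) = -127908 / 23 + 418*sqrt(91) / 69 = -5503.43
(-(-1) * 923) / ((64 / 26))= 11999 / 32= 374.97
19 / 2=9.50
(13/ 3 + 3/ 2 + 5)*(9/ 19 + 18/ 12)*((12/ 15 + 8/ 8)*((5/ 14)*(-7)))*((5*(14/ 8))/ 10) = -102375/ 1216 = -84.19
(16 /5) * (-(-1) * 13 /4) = 52 /5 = 10.40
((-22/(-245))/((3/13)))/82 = 143/30135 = 0.00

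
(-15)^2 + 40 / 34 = 3845 / 17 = 226.18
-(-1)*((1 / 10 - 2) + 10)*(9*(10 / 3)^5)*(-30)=-900000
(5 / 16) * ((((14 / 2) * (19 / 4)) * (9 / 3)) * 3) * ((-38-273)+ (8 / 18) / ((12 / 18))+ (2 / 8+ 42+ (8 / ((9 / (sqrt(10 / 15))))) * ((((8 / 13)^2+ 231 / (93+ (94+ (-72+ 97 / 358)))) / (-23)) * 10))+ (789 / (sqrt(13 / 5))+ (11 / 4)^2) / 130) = -667318323 / 26624-27625845625 * sqrt(6) / 962428974+ 944433 * sqrt(65) / 21632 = -24782.86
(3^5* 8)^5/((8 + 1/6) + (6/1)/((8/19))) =333167437850738688/269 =1238540661155162.41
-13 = -13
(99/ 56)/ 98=99/ 5488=0.02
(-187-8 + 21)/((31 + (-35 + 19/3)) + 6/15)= -2610/41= -63.66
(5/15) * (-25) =-8.33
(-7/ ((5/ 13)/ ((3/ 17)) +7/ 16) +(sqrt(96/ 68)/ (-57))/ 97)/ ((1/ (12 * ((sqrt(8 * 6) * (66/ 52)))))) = -266112 * sqrt(3)/ 1633 - 1584 * sqrt(34)/ 407303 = -282.28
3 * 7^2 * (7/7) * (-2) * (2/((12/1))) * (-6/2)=147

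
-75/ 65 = -15/ 13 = -1.15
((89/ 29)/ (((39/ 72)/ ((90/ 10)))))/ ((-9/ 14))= -29904/ 377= -79.32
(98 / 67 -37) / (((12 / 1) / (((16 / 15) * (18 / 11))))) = -19048 / 3685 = -5.17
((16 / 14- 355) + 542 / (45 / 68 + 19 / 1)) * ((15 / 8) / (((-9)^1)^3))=727085 / 866376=0.84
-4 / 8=-1 / 2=-0.50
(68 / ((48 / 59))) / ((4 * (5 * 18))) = 1003 / 4320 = 0.23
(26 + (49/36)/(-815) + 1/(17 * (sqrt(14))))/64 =sqrt(14)/15232 + 762791/1877760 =0.41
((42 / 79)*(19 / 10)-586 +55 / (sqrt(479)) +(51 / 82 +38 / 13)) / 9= -64.33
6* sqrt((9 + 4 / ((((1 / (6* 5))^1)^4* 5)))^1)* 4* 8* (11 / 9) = 704* sqrt(72001) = 188904.33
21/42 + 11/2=6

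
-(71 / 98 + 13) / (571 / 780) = -524550 / 27979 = -18.75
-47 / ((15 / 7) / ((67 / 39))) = -22043 / 585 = -37.68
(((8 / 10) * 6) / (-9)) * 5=-8 / 3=-2.67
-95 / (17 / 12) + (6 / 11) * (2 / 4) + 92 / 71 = -869515 / 13277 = -65.49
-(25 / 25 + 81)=-82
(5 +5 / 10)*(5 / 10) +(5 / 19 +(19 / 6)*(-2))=-757 / 228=-3.32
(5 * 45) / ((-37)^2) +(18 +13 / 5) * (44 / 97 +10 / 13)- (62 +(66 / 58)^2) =-275411728516 / 7259129345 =-37.94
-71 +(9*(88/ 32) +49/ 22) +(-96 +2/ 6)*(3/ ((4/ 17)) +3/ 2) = -15480/ 11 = -1407.27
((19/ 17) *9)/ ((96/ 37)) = 3.88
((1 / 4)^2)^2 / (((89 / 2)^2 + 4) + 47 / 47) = 1 / 508224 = 0.00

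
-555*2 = -1110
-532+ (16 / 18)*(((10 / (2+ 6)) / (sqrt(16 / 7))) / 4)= -532+ 5*sqrt(7) / 72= -531.82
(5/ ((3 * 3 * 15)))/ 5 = 1/ 135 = 0.01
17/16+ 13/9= 361/144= 2.51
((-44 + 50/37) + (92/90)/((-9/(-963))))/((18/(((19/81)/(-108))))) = -263872/32772195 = -0.01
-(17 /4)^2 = -289 /16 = -18.06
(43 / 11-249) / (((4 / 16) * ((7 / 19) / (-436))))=89334656 / 77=1160190.34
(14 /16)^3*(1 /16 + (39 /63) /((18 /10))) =60221 /221184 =0.27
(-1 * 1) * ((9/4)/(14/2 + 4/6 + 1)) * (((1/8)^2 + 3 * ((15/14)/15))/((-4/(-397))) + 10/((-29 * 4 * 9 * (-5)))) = -32020341/5404672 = -5.92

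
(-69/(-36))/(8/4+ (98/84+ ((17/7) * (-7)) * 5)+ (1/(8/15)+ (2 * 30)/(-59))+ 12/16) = -2714/113599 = -0.02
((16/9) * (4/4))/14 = 8/63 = 0.13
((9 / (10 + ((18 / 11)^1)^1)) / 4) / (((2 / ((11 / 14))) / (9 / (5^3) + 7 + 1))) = 1098801 / 1792000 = 0.61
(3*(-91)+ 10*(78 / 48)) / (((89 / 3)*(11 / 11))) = -3081 / 356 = -8.65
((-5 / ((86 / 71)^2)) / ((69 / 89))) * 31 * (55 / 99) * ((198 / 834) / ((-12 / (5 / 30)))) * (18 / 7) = 0.64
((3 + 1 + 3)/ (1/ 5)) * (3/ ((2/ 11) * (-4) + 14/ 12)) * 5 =34650/ 29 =1194.83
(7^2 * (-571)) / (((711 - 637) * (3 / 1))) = -126.03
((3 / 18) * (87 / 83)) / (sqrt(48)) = 29 * sqrt(3) / 1992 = 0.03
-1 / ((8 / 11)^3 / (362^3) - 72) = 7892485271 / 568258939448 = 0.01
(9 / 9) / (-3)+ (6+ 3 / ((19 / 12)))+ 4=659 / 57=11.56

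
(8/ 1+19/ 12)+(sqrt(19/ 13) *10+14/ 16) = 251/ 24+10 *sqrt(247)/ 13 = 22.55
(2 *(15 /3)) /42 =5 /21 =0.24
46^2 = 2116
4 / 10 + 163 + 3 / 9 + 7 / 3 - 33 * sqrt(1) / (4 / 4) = 1996 / 15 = 133.07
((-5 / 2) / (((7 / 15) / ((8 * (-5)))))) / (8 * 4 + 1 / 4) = 2000 / 301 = 6.64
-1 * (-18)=18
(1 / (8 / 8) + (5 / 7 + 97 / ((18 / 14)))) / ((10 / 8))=19444 / 315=61.73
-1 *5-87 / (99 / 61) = -1934 / 33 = -58.61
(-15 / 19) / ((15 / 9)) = -9 / 19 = -0.47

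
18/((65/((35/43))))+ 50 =28076/559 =50.23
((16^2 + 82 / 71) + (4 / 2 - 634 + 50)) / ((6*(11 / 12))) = -46128 / 781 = -59.06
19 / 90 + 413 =37189 / 90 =413.21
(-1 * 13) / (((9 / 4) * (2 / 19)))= -494 / 9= -54.89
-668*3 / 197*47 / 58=-47094 / 5713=-8.24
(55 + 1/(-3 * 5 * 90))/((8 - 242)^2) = 74249/73920600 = 0.00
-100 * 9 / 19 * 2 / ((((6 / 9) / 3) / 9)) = -72900 / 19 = -3836.84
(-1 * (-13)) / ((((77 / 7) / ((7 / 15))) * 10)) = 91 / 1650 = 0.06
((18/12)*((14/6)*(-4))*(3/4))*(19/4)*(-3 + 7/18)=6251/48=130.23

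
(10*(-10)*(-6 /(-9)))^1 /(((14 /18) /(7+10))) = -10200 /7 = -1457.14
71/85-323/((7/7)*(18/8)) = -142.72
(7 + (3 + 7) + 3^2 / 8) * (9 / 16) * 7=9135 / 128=71.37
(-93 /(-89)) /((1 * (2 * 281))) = 0.00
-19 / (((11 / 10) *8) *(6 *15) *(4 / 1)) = -19 / 3168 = -0.01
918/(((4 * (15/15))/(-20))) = -4590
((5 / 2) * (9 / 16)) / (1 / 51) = 2295 / 32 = 71.72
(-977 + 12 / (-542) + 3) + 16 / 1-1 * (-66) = -241738 / 271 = -892.02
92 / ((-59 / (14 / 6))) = -644 / 177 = -3.64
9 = 9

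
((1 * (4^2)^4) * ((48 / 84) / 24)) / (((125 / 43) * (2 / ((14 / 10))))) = 704512 / 1875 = 375.74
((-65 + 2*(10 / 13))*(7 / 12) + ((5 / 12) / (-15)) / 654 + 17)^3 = -230046550806594859219 / 28672846135285248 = -8023.15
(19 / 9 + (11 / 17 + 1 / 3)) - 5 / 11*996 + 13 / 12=-3019655 / 6732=-448.55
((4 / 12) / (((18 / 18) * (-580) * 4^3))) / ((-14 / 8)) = 1 / 194880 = 0.00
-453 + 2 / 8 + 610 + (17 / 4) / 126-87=35423 / 504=70.28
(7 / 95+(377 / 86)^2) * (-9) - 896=-751533763 / 702620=-1069.62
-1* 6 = -6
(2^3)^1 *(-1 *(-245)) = 1960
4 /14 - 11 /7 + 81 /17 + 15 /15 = 533 /119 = 4.48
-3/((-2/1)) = 3/2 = 1.50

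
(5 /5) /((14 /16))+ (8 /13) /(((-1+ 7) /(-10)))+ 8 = 2216 /273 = 8.12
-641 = -641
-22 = -22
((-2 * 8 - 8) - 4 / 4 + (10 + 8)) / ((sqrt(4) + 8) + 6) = -7 / 16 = -0.44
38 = 38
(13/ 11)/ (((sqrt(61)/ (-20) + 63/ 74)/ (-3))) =-1398600/ 265177-82140 * sqrt(61)/ 265177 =-7.69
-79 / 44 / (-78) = 79 / 3432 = 0.02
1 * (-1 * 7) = -7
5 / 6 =0.83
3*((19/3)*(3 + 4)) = 133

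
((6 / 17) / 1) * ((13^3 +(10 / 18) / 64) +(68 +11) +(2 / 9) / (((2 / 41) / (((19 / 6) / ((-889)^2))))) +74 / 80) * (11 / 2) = 171025289529457 / 38694116160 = 4419.93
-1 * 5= -5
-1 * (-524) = 524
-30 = -30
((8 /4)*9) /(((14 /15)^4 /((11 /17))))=5011875 /326536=15.35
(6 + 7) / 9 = 13 / 9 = 1.44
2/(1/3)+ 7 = 13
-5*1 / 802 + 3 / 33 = 747 / 8822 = 0.08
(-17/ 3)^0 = 1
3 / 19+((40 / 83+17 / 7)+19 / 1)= 243613 / 11039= 22.07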